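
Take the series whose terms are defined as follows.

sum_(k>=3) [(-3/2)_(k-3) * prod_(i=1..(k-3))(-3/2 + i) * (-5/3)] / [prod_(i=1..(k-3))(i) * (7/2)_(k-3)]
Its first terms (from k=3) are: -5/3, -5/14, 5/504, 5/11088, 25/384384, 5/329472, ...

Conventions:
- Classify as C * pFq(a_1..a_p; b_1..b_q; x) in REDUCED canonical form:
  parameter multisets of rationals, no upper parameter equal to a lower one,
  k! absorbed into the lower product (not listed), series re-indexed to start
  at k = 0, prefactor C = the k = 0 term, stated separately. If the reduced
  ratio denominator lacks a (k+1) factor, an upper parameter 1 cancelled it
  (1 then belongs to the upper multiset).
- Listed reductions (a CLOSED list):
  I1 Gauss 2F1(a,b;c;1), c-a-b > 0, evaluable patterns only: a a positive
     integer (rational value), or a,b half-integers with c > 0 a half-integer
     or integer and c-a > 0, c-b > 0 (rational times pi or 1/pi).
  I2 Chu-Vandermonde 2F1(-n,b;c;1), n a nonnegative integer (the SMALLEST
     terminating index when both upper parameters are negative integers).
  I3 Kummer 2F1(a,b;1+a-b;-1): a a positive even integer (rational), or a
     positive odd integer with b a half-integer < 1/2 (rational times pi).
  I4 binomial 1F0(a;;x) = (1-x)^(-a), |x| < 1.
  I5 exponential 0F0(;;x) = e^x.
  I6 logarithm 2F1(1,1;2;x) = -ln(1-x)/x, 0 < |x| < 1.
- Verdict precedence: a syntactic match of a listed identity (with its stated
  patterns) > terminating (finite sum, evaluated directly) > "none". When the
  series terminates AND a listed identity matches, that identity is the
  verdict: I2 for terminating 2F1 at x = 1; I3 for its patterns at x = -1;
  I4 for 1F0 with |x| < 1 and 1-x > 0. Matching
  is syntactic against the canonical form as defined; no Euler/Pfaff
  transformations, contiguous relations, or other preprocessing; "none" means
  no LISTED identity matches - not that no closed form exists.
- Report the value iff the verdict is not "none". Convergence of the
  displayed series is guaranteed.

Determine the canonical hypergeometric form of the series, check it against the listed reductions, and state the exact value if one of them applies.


x = 1 here; the reduced form reads 2F1, upper {-3/2, -1/2}, lower {7/2}, C = -5/3. Verdict (x = 1): Gauss (I1, half-integer pattern) applies (x = 1; upper {-3/2, -1/2} half-integers, c = 7/2 in the evaluable pattern). Its exact value is (-2625/4096) * pi.

Key step: t_0 = -5/3 here, and the running product (C = -5/3) telescopes to a rising factorial.
Consecutive-term ratio: r(k) = 1 * (k-3/2) (k-1/2) / [(k+7/2) (k+1)] - poly over poly, x = 1 from leading terms; C = -5/3 at k = 0.


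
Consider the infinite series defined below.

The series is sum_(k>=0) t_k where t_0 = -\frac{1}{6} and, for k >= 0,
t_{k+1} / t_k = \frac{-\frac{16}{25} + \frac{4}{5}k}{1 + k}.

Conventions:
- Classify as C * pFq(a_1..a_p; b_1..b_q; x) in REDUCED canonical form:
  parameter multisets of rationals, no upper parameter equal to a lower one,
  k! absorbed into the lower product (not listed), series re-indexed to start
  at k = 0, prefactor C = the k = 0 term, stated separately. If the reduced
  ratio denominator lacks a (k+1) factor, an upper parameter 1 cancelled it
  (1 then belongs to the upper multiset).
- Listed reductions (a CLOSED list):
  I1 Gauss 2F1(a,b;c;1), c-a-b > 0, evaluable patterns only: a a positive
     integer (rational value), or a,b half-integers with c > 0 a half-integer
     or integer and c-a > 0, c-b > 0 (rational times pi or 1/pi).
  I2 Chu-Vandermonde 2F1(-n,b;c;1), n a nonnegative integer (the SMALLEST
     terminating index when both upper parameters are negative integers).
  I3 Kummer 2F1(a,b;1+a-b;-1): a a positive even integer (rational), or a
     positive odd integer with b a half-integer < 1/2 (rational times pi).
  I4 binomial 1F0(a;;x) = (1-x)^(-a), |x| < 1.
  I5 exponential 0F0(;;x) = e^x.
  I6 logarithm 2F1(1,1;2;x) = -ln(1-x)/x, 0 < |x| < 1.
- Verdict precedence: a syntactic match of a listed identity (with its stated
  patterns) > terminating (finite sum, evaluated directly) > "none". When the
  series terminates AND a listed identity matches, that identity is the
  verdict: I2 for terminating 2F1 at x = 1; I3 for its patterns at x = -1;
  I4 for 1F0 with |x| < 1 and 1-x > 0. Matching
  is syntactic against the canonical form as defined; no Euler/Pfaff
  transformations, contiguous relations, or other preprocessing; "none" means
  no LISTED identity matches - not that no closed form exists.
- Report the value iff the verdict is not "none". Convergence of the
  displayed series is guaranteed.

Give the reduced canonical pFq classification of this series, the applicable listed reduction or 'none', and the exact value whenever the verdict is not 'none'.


At argument \frac{4}{5}: a 1F0 with upper {-\frac{4}{5}}, lower {-}, scaled by C = -\frac{1}{6}. Verdict (x = \frac{4}{5}): the binomial series (I4) applies (the 1F0 binomial series: exponent 4/5, x = \frac{4}{5}). Exact value: \left(-\frac{1}{6}\right) \cdot \left(\frac{1}{5}\right)^{\frac{4}{5}}.

First insight: t_0 being -\frac{1}{6}, factor the ratio over Q (C = -1/6, x = 4/5): negated roots = parameters.
Term ratio: r(k) = \frac{4}{5} * (k-\frac{4}{5}) / [(k+1)] - rational in k. x = \frac{4}{5}; t_0 = -\frac{1}{6}; negate the roots.


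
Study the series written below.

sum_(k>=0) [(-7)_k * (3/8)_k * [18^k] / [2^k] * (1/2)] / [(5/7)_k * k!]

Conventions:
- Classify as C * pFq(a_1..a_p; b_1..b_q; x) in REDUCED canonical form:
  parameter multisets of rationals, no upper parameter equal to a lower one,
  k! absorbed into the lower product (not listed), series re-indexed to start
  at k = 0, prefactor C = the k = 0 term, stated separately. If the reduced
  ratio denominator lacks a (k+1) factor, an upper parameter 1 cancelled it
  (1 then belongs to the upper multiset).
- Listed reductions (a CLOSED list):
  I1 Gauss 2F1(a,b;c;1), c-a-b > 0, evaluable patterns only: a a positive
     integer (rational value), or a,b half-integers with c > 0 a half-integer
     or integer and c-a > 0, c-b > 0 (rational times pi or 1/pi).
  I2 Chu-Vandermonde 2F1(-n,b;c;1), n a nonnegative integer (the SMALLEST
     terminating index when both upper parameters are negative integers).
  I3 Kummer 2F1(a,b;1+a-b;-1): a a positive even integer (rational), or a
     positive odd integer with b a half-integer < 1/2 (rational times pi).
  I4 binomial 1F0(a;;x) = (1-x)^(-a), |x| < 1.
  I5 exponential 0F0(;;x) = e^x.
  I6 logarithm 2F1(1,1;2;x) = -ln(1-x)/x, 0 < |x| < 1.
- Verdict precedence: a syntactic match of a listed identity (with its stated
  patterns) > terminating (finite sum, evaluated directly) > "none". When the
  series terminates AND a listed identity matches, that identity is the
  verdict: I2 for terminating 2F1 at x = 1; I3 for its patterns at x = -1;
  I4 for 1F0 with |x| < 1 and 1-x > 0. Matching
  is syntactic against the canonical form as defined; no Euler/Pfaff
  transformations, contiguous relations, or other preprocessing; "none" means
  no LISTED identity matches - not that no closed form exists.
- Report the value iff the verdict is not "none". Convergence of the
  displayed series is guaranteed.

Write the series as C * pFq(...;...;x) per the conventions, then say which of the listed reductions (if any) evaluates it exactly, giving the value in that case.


This is 1/2 * 2F1(-7, 3/8; 5/7; 9) in reduced canonical form. Verdict: terminating - no listed pattern fits, but -7 in the upper list cuts the series at k = 7; direct evaluation. Sum: -228436972599211177/820070318080.

The tell: from the first term 1/2: the two k-th powers (C = 1/2) combine into one argument.
Ratio: r(k) = 9 * (k-7) (k+3/8) / [(k+5/7) (k+1)] ; factor over Q: parameters, x = 9, and C = 1/2.


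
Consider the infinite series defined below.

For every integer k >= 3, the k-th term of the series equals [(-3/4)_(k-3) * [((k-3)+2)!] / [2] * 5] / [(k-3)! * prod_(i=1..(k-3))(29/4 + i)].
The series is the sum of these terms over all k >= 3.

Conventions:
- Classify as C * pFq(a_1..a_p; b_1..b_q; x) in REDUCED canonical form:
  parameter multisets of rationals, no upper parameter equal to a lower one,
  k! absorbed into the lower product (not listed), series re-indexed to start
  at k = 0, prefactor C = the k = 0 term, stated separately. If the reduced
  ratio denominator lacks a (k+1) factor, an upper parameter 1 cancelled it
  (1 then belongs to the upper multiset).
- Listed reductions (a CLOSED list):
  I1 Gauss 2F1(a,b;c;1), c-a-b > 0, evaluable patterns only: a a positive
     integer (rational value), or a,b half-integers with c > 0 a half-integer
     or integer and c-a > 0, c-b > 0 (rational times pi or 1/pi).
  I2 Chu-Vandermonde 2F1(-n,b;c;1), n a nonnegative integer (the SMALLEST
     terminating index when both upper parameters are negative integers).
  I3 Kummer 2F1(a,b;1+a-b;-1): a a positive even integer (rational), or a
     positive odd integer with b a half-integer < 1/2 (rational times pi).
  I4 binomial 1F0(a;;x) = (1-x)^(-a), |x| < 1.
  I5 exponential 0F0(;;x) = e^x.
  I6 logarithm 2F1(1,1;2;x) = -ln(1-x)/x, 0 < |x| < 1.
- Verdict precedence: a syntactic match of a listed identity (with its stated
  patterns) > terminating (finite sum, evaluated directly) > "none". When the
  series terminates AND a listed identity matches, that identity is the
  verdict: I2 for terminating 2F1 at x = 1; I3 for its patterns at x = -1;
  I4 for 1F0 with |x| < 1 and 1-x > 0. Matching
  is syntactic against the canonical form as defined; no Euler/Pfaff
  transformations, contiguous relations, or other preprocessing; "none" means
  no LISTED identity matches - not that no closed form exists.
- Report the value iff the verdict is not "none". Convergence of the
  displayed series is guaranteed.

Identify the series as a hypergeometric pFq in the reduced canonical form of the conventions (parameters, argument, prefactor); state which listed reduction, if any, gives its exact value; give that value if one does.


Canonical form: C = 5 times 2F1 with upper {-3/4, 3}, lower {33/4}, x = 1. Verdict: this is Gauss's theorem (I1) (x = 1: the Gamma ratio telescopes since c-a-b = 6 > 0 and a = 3 in Z>0). Hence: 3625/1024.

The tell: t_0 = 5 here, and the factorial ratio (prefactor 5) (k+a-1)!/(a-1)! is a rising factorial (a)_k.
Adjacent-term ratio: r(k) = 1 * (k-3/4) (k+3) / [(k+33/4) (k+1)] - rational; roots negated = parameters, x = 1, C = 5.


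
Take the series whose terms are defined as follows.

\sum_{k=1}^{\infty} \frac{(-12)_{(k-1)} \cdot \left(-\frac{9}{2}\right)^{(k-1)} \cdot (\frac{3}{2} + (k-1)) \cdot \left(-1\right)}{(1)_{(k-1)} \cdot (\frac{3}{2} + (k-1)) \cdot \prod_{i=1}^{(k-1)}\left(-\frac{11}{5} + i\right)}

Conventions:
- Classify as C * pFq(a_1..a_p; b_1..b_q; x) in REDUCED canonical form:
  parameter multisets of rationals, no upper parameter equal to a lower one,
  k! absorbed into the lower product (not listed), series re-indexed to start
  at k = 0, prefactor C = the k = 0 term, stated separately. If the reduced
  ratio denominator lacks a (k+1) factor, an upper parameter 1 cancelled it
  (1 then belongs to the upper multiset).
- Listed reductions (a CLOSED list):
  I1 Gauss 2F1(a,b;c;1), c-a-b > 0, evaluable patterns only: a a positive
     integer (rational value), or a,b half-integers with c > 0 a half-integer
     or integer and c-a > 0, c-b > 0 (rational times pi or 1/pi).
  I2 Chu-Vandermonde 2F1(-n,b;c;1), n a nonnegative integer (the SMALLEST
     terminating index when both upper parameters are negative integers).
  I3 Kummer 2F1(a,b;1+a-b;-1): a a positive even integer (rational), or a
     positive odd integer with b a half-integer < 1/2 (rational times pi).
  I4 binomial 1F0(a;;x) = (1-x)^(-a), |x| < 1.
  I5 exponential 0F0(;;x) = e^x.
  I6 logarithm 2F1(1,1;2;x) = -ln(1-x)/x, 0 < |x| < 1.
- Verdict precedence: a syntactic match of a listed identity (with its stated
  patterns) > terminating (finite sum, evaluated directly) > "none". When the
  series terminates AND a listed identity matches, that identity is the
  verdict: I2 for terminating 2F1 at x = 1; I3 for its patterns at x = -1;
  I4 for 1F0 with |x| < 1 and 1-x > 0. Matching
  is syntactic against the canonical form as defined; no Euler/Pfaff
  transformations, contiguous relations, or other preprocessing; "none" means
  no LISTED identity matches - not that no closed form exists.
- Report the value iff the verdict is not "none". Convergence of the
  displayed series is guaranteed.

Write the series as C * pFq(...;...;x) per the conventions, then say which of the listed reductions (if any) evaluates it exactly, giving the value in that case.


First insight: x = -\frac{9}{2} and the lower running product (prefactor -1) is a rising factorial.
Term ratio: r(k) = -\frac{9}{2} * (k-12) / [(k-\frac{6}{5}) (k+1)] - rational in k, leading ratio -\frac{9}{2}; with t_0 = -1, classification follows.

This is -1 * 1F1(-12; -\frac{6}{5}; -\frac{9}{2}) in reduced canonical form. Verdict: terminating - no listed pattern fits, but -12 in the upper list cuts the series at k = 12; direct evaluation. Sum: -\frac{1238277737719250537497}{175185395187712}.


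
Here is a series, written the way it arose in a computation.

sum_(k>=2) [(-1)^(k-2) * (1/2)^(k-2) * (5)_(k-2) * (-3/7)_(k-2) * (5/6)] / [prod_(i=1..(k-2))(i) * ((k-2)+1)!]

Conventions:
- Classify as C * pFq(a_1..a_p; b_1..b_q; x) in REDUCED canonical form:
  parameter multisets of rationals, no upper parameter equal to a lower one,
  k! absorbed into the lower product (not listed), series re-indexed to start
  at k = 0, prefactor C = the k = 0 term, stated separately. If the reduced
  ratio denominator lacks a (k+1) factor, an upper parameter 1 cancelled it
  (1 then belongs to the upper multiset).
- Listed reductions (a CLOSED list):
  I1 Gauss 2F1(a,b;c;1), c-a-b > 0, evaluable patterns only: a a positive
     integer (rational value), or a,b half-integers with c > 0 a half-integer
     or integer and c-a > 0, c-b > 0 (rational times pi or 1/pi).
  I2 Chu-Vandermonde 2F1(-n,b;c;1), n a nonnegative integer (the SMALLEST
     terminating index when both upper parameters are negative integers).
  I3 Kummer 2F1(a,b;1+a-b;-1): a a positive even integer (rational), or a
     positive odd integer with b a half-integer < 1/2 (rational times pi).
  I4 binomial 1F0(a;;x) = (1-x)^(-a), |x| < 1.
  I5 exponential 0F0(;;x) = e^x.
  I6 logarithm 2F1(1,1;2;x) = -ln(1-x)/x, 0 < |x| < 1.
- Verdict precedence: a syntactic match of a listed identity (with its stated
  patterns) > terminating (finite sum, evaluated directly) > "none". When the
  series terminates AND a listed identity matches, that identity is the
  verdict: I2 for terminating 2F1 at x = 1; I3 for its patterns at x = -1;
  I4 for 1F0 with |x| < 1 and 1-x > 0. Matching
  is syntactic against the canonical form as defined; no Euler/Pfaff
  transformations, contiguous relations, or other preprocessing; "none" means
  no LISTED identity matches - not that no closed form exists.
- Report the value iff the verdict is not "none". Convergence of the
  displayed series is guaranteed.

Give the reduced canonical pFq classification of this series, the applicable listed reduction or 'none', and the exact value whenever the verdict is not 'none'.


Key step: from the first term 5/6: the product of the first k integers (C = 5/6, x = -1/2) is k!.
Consecutive-term ratio: r(k) = (-1/2) * (k-3/7) (k+5) / [(k+2) (k+1)] - rational; roots negated = parameters, x = (-1/2), C = 5/6.

At argument -1/2: a 2F1 with upper {-3/7, 5}, lower {2}, scaled by C = 5/6. Verdict: none - at argument -1/2 the multisets {-3/7, 5} ; {2} match no listed identity.


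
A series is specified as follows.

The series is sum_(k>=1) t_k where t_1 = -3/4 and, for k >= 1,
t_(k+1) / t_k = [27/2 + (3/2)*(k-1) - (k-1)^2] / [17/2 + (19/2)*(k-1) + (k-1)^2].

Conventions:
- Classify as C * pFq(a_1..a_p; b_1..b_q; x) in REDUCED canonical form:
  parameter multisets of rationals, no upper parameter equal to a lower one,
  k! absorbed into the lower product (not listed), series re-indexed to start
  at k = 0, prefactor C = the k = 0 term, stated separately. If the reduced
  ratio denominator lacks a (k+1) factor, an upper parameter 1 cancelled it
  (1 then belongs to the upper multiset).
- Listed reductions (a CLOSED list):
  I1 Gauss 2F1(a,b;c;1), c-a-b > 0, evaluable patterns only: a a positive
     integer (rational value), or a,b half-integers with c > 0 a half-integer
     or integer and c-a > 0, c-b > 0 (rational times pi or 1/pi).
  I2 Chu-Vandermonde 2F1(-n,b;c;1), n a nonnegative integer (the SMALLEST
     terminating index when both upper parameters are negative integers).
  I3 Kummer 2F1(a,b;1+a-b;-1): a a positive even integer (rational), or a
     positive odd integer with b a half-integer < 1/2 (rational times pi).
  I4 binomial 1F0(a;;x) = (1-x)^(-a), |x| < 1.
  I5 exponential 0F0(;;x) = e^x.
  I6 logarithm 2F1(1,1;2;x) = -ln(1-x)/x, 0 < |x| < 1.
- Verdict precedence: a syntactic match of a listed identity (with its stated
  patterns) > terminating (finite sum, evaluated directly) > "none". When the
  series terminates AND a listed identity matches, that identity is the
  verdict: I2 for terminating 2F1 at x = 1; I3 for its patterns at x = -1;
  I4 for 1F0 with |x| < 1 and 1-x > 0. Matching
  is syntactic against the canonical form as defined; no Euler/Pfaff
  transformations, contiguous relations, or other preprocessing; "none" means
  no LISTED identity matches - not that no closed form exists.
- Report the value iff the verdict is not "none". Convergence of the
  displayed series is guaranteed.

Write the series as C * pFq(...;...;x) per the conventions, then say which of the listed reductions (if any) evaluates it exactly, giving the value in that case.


The series (x = -1) is 2F1: upper {-9/2, 3}, lower {17/2}, prefactor -3/4. Verdict (x = -1): the Kummer evaluation I3 applies (x = -1; c = 17/2 equals 1+a-b for upper {-9/2, 3}: listed pattern). Its exact value is (-135135/131072) * pi.

Key step: t_0 being -3/4, the expanded ratio factors over Q; prefactor -3/4, roots give parameters.
Term ratio: r(k) = (-1) * (k-9/2) (k+3) / [(k+17/2) (k+1)] - rational in k, leading ratio (-1); with t_0 = -3/4, classification follows.


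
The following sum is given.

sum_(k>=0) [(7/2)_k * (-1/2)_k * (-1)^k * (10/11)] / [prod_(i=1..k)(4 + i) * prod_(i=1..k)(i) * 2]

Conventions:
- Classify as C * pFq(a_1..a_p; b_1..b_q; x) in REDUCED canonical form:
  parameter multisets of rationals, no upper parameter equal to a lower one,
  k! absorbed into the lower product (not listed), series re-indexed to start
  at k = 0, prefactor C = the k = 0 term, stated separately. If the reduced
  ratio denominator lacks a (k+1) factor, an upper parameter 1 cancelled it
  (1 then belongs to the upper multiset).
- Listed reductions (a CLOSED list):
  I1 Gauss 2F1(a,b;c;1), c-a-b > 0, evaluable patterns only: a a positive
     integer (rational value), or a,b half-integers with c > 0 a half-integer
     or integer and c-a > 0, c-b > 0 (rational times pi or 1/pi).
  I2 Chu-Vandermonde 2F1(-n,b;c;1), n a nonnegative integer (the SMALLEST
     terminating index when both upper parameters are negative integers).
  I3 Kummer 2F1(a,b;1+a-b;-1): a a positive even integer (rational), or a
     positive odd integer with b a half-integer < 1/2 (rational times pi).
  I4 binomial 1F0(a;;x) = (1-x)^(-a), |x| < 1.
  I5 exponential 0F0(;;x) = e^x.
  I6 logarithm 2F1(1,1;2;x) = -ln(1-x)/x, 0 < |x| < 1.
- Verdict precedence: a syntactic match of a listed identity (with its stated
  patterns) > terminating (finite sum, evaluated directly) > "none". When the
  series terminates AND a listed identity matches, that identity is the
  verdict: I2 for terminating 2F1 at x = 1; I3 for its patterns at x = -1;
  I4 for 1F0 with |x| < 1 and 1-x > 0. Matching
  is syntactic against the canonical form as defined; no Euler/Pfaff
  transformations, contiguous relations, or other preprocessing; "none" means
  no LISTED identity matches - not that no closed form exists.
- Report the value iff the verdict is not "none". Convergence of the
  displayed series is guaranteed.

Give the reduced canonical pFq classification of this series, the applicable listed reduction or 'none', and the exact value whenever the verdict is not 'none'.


Reduced: x = -1, 2F1, upper = {-1/2, 7/2}, lower = {5}, C = 5/11. Verdict: none. A 2F1 with upper {-1/2, 7/2} fits none of I1-I6 at x = -1; the sum runs forever.

The tell: from the first term 5/11: the product of the first k integers (C = 5/11, x = -1) is k!.
Term ratio: r(k) = (-1) * (k-1/2) (k+7/2) / [(k+5) (k+1)] - rational in k, leading ratio (-1); with t_0 = 5/11, classification follows.


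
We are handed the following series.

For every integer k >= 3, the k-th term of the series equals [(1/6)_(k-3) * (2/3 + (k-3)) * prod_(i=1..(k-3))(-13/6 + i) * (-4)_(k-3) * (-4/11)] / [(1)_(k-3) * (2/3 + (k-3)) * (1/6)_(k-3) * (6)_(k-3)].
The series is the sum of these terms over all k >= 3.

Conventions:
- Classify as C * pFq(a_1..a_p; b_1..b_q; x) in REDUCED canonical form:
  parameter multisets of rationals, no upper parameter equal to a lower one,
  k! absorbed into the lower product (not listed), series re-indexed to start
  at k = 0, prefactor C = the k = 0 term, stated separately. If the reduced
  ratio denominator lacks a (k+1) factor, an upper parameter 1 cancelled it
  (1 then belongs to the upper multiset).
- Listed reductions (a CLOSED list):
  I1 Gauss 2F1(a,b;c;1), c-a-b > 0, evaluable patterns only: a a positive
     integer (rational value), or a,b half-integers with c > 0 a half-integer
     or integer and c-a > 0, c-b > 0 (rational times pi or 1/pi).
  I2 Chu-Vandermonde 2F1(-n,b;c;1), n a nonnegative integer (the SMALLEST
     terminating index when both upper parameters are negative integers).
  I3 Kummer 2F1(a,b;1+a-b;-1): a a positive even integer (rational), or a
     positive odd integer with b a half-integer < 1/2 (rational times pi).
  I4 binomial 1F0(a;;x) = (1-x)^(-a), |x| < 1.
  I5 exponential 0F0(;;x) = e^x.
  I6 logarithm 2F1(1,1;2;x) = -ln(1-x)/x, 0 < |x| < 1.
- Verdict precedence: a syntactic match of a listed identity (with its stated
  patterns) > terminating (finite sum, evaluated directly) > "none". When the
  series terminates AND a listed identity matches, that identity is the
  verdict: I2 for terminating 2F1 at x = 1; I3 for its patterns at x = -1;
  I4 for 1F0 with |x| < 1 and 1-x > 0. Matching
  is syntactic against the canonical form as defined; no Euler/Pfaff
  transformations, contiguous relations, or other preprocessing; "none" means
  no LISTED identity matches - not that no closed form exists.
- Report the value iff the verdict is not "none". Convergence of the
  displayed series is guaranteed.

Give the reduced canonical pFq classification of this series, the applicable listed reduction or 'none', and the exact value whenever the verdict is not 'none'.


This is -4/11 * 2F1(-4, -7/6; 6; 1) in reduced canonical form. Verdict: the Chu-Vandermonde identity I2 matches (terminating 2F1 at x = 1 with n = 4, b = -7/6, c = 6). Its exact value is -91805/139968.

Key observation: t_0 = -4/11 here, and the running product (C = -4/11) telescopes to a rising factorial.
Term ratio: r(k) = 1 * (k-4) (k-7/6) / [(k+6) (k+1)] - rational in k, leading ratio 1; with t_0 = -4/11, classification follows.


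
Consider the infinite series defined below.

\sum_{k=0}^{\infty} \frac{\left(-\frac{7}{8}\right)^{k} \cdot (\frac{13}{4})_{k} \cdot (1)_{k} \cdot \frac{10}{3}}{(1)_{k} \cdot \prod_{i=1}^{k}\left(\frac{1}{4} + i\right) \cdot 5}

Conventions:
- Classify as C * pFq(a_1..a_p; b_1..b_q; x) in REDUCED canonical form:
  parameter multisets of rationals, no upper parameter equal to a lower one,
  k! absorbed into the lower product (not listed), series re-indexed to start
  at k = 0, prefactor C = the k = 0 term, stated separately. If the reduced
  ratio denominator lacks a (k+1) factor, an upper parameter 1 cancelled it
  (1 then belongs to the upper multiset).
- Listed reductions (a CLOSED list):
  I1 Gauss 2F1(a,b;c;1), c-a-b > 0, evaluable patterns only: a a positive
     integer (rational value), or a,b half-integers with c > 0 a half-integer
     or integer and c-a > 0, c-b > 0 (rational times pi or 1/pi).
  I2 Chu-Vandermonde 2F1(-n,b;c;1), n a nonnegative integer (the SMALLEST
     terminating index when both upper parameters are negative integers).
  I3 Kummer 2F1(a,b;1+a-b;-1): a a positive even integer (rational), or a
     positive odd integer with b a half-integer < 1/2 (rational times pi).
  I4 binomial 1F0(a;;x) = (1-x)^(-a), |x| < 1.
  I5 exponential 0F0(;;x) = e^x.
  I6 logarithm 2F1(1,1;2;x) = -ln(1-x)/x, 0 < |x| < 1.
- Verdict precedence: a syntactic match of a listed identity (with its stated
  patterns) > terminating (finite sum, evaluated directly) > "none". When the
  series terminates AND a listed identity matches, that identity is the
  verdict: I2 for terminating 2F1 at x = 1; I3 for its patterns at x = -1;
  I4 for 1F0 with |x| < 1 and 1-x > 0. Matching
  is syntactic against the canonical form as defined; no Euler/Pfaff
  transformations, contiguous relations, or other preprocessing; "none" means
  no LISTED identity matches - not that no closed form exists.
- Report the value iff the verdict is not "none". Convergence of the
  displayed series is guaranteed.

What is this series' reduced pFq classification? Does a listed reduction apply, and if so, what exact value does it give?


The tell: t_0 = \frac{2}{3} here, and (1)_k (C = 2/3, x = -7/8) is k! itself.
Consecutive-term ratio: r(k) = -\frac{7}{8} * (k+1) (k+\frac{13}{4}) / [(k+\frac{5}{4}) (k+1)] ; factor over Q: parameters, x = -\frac{7}{8}, and C = \frac{2}{3}.

x = -\frac{7}{8} here; the reduced form reads 2F1, upper {1, \frac{13}{4}}, lower {\frac{5}{4}}, C = \frac{2}{3}. Verdict: no listed reduction: x = -\frac{7}{8} and upper {1, \frac{13}{4}} fail every I1-I6 pattern.


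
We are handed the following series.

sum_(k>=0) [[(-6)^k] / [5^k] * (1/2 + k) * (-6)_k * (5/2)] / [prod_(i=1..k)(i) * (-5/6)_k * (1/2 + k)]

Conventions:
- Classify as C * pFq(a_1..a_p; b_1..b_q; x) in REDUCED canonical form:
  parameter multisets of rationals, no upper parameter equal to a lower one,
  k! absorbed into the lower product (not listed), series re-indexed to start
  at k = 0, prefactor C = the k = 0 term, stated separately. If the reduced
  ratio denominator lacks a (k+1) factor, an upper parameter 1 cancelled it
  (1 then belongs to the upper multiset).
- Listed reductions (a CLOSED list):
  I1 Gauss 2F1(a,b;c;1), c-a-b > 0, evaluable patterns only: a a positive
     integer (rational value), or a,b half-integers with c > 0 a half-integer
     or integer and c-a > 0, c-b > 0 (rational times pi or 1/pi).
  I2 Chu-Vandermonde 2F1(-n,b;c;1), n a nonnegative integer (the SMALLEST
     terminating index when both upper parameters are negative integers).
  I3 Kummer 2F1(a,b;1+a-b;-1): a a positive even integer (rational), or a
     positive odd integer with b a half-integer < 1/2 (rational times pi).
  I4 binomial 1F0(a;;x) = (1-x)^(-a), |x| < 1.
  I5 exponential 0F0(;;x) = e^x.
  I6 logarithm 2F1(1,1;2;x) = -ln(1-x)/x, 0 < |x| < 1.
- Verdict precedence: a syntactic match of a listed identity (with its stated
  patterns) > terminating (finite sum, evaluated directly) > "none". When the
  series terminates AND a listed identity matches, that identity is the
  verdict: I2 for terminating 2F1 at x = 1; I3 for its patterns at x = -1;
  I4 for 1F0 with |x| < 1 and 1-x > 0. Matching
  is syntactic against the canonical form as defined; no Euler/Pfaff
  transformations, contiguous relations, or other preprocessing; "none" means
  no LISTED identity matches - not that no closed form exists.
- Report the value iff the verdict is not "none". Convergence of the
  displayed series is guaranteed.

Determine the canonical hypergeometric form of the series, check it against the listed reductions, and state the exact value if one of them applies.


Key step: t_0 being 5/2, the product of the first k integers (prefactor 5/2) is k!.
Step ratio: r(k) = (-6/5) * (k-6) / [(k-5/6) (k+1)] ; factor over Q: parameters, x = (-6/5), and C = 5/2.

Canonical form: C = 5/2 times 1F1 with upper {-6}, lower {-5/6}, x = -6/5. Verdict: terminating (-6 upstairs). 7 nonzero terms in all; added directly. Hence: -1617943686211/1350781250.


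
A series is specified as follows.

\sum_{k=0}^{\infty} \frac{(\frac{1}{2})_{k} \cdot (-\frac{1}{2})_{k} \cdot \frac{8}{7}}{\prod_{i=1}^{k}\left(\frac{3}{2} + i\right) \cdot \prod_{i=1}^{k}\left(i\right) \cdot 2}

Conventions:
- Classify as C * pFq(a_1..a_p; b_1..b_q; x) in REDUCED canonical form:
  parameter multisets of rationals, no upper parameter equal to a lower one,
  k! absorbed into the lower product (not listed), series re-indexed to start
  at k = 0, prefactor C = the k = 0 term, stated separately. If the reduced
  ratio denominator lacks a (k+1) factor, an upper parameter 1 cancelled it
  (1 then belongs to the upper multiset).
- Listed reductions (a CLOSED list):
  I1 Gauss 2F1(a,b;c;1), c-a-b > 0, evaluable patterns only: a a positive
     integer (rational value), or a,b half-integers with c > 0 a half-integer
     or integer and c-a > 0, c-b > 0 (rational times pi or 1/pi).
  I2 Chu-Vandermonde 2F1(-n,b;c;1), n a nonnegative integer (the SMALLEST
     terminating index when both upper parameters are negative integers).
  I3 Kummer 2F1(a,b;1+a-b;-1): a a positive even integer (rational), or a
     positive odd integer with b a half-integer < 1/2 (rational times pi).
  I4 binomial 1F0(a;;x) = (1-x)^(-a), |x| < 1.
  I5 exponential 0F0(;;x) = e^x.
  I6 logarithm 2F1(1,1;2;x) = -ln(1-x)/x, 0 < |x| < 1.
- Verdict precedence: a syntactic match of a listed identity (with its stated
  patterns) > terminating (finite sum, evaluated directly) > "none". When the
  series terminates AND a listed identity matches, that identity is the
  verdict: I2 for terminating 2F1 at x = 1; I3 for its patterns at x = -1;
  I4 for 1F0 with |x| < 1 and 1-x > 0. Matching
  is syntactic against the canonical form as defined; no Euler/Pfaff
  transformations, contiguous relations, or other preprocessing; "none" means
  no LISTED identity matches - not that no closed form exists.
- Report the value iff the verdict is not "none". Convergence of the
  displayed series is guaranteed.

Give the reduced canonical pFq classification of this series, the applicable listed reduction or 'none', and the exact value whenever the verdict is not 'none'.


With C = \frac{4}{7}: the canonical form is 2F1(-\frac{1}{2}, \frac{1}{2}; \frac{5}{2}; 1). Verdict: this is Gauss (I1, half-integer pattern) (x = 1; upper {-\frac{1}{2}, \frac{1}{2}} half-integers, c = \frac{5}{2} in the evaluable pattern). Its exact value is \frac{9}{56} \cdot \pi.

Key observation: from the first term \frac{4}{7}: the product of the first k integers (prefactor 4/7) is k!.
Ratio: r(k) = 1 * (k-\frac{1}{2}) (k+\frac{1}{2}) / [(k+\frac{5}{2}) (k+1)] ; factor over Q: parameters, x = 1, and C = \frac{4}{7}.


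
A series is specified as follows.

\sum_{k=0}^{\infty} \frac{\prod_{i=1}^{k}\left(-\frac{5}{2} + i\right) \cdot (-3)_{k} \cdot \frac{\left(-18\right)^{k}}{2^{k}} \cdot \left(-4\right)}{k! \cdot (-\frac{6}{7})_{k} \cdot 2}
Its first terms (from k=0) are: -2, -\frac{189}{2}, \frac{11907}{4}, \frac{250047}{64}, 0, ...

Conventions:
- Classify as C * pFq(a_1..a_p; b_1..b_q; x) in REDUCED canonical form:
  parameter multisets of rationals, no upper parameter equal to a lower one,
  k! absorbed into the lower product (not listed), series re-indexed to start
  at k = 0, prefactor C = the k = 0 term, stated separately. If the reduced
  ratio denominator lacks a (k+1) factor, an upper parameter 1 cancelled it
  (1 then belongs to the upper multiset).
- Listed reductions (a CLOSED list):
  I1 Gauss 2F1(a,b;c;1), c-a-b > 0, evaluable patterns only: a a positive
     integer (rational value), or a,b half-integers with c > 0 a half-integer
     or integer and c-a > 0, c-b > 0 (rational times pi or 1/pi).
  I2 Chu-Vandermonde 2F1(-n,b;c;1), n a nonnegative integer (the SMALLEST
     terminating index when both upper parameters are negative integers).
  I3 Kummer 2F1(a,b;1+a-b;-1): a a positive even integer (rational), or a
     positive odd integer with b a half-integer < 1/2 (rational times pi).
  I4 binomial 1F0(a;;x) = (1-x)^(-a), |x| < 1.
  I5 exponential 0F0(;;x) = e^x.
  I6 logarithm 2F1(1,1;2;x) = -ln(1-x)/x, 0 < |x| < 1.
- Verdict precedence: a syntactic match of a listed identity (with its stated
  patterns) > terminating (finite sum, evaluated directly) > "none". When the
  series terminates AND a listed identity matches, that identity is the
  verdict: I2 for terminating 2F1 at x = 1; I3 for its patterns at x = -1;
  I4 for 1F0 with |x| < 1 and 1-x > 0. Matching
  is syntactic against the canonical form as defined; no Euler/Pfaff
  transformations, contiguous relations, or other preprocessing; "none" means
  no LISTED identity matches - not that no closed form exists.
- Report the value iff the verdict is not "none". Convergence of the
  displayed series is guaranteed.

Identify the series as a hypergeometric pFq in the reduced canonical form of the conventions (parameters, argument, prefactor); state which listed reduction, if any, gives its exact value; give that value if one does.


This is -2 * 2F1(-3, -\frac{3}{2}; -\frac{6}{7}; -9) in reduced canonical form. Verdict: terminating (-3 upstairs). 4 nonzero terms in all; added directly. Hence: \frac{434383}{64}.

First insight: with t_0 = -2, the running product (C = -2, x = -9) telescopes to a rising factorial.
Adjacent-term ratio: r(k) = -9 * (k-3) (k-\frac{3}{2}) / [(k-\frac{6}{7}) (k+1)] ; factor over Q: parameters, x = -9, and C = -2.


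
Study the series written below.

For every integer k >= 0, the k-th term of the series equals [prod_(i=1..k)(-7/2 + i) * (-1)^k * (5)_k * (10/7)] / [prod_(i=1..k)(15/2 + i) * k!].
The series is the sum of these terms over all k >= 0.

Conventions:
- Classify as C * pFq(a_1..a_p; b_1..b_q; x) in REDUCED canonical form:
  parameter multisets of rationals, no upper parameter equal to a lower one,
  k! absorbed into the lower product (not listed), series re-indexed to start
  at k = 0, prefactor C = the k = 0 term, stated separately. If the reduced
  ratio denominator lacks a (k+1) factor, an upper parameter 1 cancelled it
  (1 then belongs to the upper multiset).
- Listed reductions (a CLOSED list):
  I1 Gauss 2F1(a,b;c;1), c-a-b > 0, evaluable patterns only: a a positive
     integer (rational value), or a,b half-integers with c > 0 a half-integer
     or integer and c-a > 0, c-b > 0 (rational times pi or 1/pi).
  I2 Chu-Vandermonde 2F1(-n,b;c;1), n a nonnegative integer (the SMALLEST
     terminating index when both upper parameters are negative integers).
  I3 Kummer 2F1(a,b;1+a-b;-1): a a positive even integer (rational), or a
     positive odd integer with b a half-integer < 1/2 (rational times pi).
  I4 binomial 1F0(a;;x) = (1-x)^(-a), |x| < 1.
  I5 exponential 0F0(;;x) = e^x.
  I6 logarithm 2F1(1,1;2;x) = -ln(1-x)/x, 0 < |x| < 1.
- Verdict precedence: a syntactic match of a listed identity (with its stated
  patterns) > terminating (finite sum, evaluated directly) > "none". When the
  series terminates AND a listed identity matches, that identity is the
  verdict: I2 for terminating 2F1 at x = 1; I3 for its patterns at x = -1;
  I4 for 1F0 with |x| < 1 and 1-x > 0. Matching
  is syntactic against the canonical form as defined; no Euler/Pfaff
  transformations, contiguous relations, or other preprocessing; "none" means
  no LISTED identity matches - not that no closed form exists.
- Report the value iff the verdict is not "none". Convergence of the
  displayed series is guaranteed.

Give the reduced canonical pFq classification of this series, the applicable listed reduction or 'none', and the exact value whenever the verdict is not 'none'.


At argument -1: a 2F1 with upper {-5/2, 5}, lower {17/2}, scaled by C = 10/7. Verdict: the Kummer evaluation I3 fires (x = -1; c = 17/2 equals 1+a-b for upper {-5/2, 5}: listed pattern). Hence: (96525/65536) * pi.

First insight: with t_0 = 10/7, the lower running product (C = 10/7, x = -1) is a rising factorial.
Step ratio: r(k) = (-1) * (k-5/2) (k+5) / [(k+17/2) (k+1)] ; factor over Q: parameters, x = (-1), and C = 10/7.


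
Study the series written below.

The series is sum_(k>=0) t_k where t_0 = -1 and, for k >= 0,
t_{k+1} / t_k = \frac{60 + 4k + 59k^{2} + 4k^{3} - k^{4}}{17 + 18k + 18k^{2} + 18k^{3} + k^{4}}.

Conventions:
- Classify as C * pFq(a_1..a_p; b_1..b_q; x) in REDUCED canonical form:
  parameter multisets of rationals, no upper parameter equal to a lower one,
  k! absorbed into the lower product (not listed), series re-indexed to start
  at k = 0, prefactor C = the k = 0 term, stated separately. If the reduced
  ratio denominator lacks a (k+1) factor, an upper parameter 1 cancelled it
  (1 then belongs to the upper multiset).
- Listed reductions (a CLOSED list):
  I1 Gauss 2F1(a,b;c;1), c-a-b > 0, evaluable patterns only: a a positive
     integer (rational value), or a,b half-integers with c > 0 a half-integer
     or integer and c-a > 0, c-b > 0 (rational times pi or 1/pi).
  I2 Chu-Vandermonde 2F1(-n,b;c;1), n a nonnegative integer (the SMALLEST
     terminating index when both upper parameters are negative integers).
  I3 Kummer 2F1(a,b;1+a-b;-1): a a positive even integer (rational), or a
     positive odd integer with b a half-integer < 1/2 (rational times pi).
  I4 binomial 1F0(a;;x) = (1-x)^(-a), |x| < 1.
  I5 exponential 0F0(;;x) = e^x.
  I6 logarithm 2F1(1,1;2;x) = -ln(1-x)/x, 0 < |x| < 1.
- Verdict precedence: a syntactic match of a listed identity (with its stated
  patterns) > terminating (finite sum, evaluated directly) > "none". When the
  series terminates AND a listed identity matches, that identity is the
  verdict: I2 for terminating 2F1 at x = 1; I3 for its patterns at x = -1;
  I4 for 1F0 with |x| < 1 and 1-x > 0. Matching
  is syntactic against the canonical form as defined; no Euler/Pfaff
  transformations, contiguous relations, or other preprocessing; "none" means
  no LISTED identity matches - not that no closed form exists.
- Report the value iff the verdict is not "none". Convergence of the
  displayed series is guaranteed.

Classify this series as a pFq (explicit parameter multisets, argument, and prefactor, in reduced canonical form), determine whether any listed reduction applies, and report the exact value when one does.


Reduced: x = -1, 2F1, upper = {-10, 6}, lower = {17}, C = -1. Verdict (x = -1): the Kummer evaluation I3 applies (x = -1; c = 17 equals 1+a-b for upper {-10, 6}: listed pattern). Its exact value is -28.

Structural cue: t_0 being -1, roots of the ratio polynomials (C = -1) are the negated parameters.
Consecutive-term ratio: r(k) = -1 * (k-10) (k+6) / [(k+17) (k+1)] - rational in k, leading ratio -1; with t_0 = -1, classification follows.


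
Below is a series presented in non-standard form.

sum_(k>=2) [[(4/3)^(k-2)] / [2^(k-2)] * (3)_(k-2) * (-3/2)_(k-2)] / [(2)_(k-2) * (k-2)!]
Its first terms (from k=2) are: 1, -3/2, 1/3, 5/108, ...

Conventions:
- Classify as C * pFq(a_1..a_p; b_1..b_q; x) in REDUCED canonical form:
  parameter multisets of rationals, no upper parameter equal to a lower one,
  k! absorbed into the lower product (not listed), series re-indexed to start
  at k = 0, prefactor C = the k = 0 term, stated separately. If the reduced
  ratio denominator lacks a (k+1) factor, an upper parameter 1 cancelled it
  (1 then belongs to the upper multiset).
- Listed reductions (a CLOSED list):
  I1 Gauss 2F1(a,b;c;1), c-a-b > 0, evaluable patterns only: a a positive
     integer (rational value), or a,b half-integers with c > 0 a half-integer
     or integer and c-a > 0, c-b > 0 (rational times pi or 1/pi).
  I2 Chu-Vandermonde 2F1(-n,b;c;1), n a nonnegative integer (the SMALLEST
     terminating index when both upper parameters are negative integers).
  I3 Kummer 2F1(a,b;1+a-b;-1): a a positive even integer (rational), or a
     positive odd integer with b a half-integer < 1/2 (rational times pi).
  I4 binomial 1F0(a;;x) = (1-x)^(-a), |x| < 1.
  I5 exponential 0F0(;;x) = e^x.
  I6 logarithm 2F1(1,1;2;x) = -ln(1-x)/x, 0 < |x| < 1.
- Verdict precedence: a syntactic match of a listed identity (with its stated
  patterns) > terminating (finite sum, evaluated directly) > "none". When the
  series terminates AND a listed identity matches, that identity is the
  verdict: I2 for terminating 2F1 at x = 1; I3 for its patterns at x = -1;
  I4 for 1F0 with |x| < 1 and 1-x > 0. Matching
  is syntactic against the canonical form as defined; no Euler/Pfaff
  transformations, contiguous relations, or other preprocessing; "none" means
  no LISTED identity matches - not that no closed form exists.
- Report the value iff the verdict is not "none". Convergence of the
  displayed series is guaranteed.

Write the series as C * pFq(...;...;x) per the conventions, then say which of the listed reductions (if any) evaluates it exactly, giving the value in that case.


x = 2/3 here; the reduced form reads 2F1, upper {-3/2, 3}, lower {2}, C = 1. Verdict: none. No listed pattern accepts 2F1(-3/2, 3; 2; 2/3).

First insight: with t_0 = 1, the two k-th powers (prefactor 1) combine into one argument.
Step ratio: r(k) = (2/3) * (k-3/2) (k+3) / [(k+2) (k+1)] - poly over poly, x = (2/3) from leading terms; C = 1 at k = 0.
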